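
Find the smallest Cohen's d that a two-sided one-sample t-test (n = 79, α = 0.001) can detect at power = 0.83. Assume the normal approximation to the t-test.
d ≈ 0.48

Minimum detectable effect (one-sample t-test, normal approximation):
d = (z_{α/2} + z_β) / √n
d = (3.291 + 0.954) / √79
d = 4.245 / 8.888
d ≈ 0.48

By Cohen's convention (0.2 small / 0.5 medium / 0.8 large): small effect.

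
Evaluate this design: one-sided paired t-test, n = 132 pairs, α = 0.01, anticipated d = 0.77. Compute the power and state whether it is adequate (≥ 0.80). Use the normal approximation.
Power ≈ 1.00; the study is adequately powered (power ≥ 0.80)

Power calculation (paired t-test, normal approximation):
z_β = d · √n - z_α
z_β = 0.77 · √132 - 2.326
z_β = 0.77 · 11.489 - 2.326
z_β = 6.520

Power = Φ(z_β) = Φ(6.520) ≈ 1.000

Effect size d = 0.77 is medium by Cohen's convention (0.2/0.5/0.8).

Threshold: power ≥ 0.80 is conventionally adequate.
Power ≈ 1.00 → the study is adequately powered (power ≥ 0.80).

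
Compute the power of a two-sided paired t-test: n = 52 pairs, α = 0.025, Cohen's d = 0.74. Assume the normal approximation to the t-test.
Power ≈ 1.00

Power calculation (paired t-test, normal approximation):
z_β = d · √n - z_{α/2}
z_β = 0.74 · √52 - 2.241
z_β = 0.74 · 7.211 - 2.241
z_β = 3.095

Power = Φ(z_β) = Φ(3.095) ≈ 0.999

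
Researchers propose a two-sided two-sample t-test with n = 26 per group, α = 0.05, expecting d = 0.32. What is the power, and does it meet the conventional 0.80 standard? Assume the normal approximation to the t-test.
Power ≈ 0.21; the study is underpowered (power < 0.80)

Power calculation (two-sample t-test, normal approximation):
z_β = d · √(n/2) - z_{α/2}
z_β = 0.32 · √(26/2) - 1.960
z_β = 0.32 · 3.606 - 1.960
z_β = -0.806

Power = Φ(z_β) = Φ(-0.806) ≈ 0.210

Effect size d = 0.32 is small by Cohen's convention (0.2/0.5/0.8).

Threshold: power ≥ 0.80 is conventionally adequate.
Power ≈ 0.21 → the study is underpowered (power < 0.80).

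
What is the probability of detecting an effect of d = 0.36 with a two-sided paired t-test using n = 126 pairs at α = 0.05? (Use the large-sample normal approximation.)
Power ≈ 0.98

Power calculation (paired t-test, normal approximation):
z_β = d · √n - z_{α/2}
z_β = 0.36 · √126 - 1.960
z_β = 0.36 · 11.225 - 1.960
z_β = 2.081

Power = Φ(z_β) = Φ(2.081) ≈ 0.981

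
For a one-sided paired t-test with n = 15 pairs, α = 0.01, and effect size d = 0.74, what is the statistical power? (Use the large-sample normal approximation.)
Power ≈ 0.71

Power calculation (paired t-test, normal approximation):
z_β = d · √n - z_α
z_β = 0.74 · √15 - 2.326
z_β = 0.74 · 3.873 - 2.326
z_β = 0.540

Power = Φ(z_β) = Φ(0.540) ≈ 0.705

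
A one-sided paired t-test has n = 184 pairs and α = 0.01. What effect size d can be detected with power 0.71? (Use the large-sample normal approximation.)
d ≈ 0.21

Minimum detectable effect (paired t-test, normal approximation):
d = (z_α + z_β) / √n
d = (2.326 + 0.553) / √184
d = 2.880 / 13.565
d ≈ 0.21

By Cohen's convention (0.2 small / 0.5 medium / 0.8 large): small effect.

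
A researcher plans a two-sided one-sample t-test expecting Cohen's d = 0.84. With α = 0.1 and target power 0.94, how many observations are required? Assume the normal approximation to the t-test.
n = 15

Sample size formula (one-sample t-test, normal approximation):
n = ((z_{α/2} + z_β) / d)²

z_{α/2} = 1.645 (for α = 0.1, two-sided)
z_β = 1.555 (for power = 0.94)
d = 0.84

n = ((1.645 + 1.555) / 0.84)²
n = (3.810)²
n ≈ 14.52
Round up to the next whole number: n = 15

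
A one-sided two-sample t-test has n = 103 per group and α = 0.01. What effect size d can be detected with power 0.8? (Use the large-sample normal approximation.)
d ≈ 0.44

Minimum detectable effect (two-sample t-test, normal approximation):
d = (z_α + z_β) / √(n/2)
d = (2.326 + 0.842) / √(103/2)
d = 3.168 / 7.176
d ≈ 0.44

By Cohen's convention (0.2 small / 0.5 medium / 0.8 large): small effect.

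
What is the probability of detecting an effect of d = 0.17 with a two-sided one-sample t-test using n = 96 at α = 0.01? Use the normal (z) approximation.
Power ≈ 0.18

Power calculation (one-sample t-test, normal approximation):
z_β = d · √n - z_{α/2}
z_β = 0.17 · √96 - 2.576
z_β = 0.17 · 9.798 - 2.576
z_β = -0.910

Power = Φ(z_β) = Φ(-0.910) ≈ 0.181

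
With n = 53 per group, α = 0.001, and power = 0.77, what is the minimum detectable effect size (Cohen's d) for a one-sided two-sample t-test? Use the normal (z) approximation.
d ≈ 0.74

Minimum detectable effect (two-sample t-test, normal approximation):
d = (z_α + z_β) / √(n/2)
d = (3.090 + 0.739) / √(53/2)
d = 3.829 / 5.148
d ≈ 0.74

By Cohen's convention (0.2 small / 0.5 medium / 0.8 large): medium effect.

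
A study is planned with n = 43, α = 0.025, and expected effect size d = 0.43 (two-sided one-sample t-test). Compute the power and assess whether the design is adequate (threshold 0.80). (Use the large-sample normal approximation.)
Power ≈ 0.72; the study is underpowered (power < 0.80)

Power calculation (one-sample t-test, normal approximation):
z_β = d · √n - z_{α/2}
z_β = 0.43 · √43 - 2.241
z_β = 0.43 · 6.557 - 2.241
z_β = 0.578

Power = Φ(z_β) = Φ(0.578) ≈ 0.718

Effect size d = 0.43 is small by Cohen's convention (0.2/0.5/0.8).

Threshold: power ≥ 0.80 is conventionally adequate.
Power ≈ 0.72 → the study is underpowered (power < 0.80).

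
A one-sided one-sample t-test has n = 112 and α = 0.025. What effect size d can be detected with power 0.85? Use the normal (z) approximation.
d ≈ 0.28

Minimum detectable effect (one-sample t-test, normal approximation):
d = (z_α + z_β) / √n
d = (1.960 + 1.036) / √112
d = 2.996 / 10.583
d ≈ 0.28

By Cohen's convention (0.2 small / 0.5 medium / 0.8 large): small effect.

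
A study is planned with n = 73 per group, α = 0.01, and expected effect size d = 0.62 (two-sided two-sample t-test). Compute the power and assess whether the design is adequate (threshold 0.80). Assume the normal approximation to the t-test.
Power ≈ 0.88; the study is adequately powered (power ≥ 0.80)

Power calculation (two-sample t-test, normal approximation):
z_β = d · √(n/2) - z_{α/2}
z_β = 0.62 · √(73/2) - 2.576
z_β = 0.62 · 6.042 - 2.576
z_β = 1.170

Power = Φ(z_β) = Φ(1.170) ≈ 0.879

Effect size d = 0.62 is medium by Cohen's convention (0.2/0.5/0.8).

Threshold: power ≥ 0.80 is conventionally adequate.
Power ≈ 0.88 → the study is adequately powered (power ≥ 0.80).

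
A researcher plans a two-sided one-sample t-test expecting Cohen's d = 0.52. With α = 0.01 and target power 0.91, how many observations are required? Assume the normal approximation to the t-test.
n = 57

Sample size formula (one-sample t-test, normal approximation):
n = ((z_{α/2} + z_β) / d)²

z_{α/2} = 2.576 (for α = 0.01, two-sided)
z_β = 1.341 (for power = 0.91)
d = 0.52

n = ((2.576 + 1.341) / 0.52)²
n = (7.533)²
n ≈ 56.75
Round up to the next whole number: n = 57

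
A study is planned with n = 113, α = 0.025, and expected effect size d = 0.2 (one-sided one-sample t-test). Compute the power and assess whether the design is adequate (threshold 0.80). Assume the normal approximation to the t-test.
Power ≈ 0.57; the study is underpowered (power < 0.80)

Power calculation (one-sample t-test, normal approximation):
z_β = d · √n - z_α
z_β = 0.2 · √113 - 1.960
z_β = 0.2 · 10.630 - 1.960
z_β = 0.166

Power = Φ(z_β) = Φ(0.166) ≈ 0.566

Effect size d = 0.2 is small by Cohen's convention (0.2/0.5/0.8).

Threshold: power ≥ 0.80 is conventionally adequate.
Power ≈ 0.57 → the study is underpowered (power < 0.80).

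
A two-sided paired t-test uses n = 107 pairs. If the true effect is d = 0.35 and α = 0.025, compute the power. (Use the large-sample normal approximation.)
Power ≈ 0.92

Power calculation (paired t-test, normal approximation):
z_β = d · √n - z_{α/2}
z_β = 0.35 · √107 - 2.241
z_β = 0.35 · 10.344 - 2.241
z_β = 1.379

Power = Φ(z_β) = Φ(1.379) ≈ 0.916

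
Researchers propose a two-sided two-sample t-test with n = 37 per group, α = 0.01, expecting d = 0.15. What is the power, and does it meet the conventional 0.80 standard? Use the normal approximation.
Power ≈ 0.03; the study is underpowered (power < 0.80)

Power calculation (two-sample t-test, normal approximation):
z_β = d · √(n/2) - z_{α/2}
z_β = 0.15 · √(37/2) - 2.576
z_β = 0.15 · 4.301 - 2.576
z_β = -1.931

Power = Φ(z_β) = Φ(-1.931) ≈ 0.027

Effect size d = 0.15 is very small by Cohen's convention (0.2/0.5/0.8).

Threshold: power ≥ 0.80 is conventionally adequate.
Power ≈ 0.03 → the study is underpowered (power < 0.80).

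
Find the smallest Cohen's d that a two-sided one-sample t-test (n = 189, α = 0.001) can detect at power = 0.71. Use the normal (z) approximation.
d ≈ 0.28

Minimum detectable effect (one-sample t-test, normal approximation):
d = (z_{α/2} + z_β) / √n
d = (3.291 + 0.553) / √189
d = 3.844 / 13.748
d ≈ 0.28

By Cohen's convention (0.2 small / 0.5 medium / 0.8 large): small effect.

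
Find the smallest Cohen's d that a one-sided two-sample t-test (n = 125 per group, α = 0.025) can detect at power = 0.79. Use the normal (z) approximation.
d ≈ 0.35

Minimum detectable effect (two-sample t-test, normal approximation):
d = (z_α + z_β) / √(n/2)
d = (1.960 + 0.806) / √(125/2)
d = 2.766 / 7.906
d ≈ 0.35

By Cohen's convention (0.2 small / 0.5 medium / 0.8 large): small effect.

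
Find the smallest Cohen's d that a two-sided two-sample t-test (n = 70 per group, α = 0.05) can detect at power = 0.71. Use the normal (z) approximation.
d ≈ 0.42

Minimum detectable effect (two-sample t-test, normal approximation):
d = (z_{α/2} + z_β) / √(n/2)
d = (1.960 + 0.553) / √(70/2)
d = 2.513 / 5.916
d ≈ 0.42

By Cohen's convention (0.2 small / 0.5 medium / 0.8 large): small effect.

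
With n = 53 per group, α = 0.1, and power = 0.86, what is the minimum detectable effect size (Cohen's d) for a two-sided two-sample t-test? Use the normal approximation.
d ≈ 0.53

Minimum detectable effect (two-sample t-test, normal approximation):
d = (z_{α/2} + z_β) / √(n/2)
d = (1.645 + 1.080) / √(53/2)
d = 2.725 / 5.148
d ≈ 0.53

By Cohen's convention (0.2 small / 0.5 medium / 0.8 large): medium effect.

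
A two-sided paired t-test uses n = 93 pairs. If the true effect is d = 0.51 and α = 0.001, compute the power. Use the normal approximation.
Power ≈ 0.95

Power calculation (paired t-test, normal approximation):
z_β = d · √n - z_{α/2}
z_β = 0.51 · √93 - 3.291
z_β = 0.51 · 9.644 - 3.291
z_β = 1.628

Power = Φ(z_β) = Φ(1.628) ≈ 0.948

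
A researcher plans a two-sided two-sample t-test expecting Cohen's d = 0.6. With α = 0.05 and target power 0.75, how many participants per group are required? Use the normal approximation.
n = 39 per group

Sample size formula (two-sample t-test, normal approximation):
n = 2 · ((z_{α/2} + z_β) / d)²

z_{α/2} = 1.960 (for α = 0.05, two-sided)
z_β = 0.674 (for power = 0.75)
d = 0.6

n = 2 · ((1.960 + 0.674) / 0.6)²
n = 2 · (4.390)²
n ≈ 38.54
Round up to the next whole number: n = 39 per group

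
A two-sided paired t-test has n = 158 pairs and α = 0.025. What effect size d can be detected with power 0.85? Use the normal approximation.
d ≈ 0.26

Minimum detectable effect (paired t-test, normal approximation):
d = (z_{α/2} + z_β) / √n
d = (2.241 + 1.036) / √158
d = 3.278 / 12.570
d ≈ 0.26

By Cohen's convention (0.2 small / 0.5 medium / 0.8 large): small effect.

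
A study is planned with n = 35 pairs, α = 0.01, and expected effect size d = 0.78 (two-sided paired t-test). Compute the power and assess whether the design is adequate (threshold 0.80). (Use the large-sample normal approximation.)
Power ≈ 0.98; the study is adequately powered (power ≥ 0.80)

Power calculation (paired t-test, normal approximation):
z_β = d · √n - z_{α/2}
z_β = 0.78 · √35 - 2.576
z_β = 0.78 · 5.916 - 2.576
z_β = 2.039

Power = Φ(z_β) = Φ(2.039) ≈ 0.979

Effect size d = 0.78 is medium by Cohen's convention (0.2/0.5/0.8).

Threshold: power ≥ 0.80 is conventionally adequate.
Power ≈ 0.98 → the study is adequately powered (power ≥ 0.80).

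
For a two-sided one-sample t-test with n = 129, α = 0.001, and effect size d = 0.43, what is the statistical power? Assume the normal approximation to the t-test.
Power ≈ 0.94

Power calculation (one-sample t-test, normal approximation):
z_β = d · √n - z_{α/2}
z_β = 0.43 · √129 - 3.291
z_β = 0.43 · 11.358 - 3.291
z_β = 1.593

Power = Φ(z_β) = Φ(1.593) ≈ 0.944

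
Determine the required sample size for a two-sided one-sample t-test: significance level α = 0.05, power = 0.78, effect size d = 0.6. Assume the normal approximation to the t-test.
n = 21

Sample size formula (one-sample t-test, normal approximation):
n = ((z_{α/2} + z_β) / d)²

z_{α/2} = 1.960 (for α = 0.05, two-sided)
z_β = 0.772 (for power = 0.78)
d = 0.6

n = ((1.960 + 0.772) / 0.6)²
n = (4.553)²
n ≈ 20.73
Round up to the next whole number: n = 21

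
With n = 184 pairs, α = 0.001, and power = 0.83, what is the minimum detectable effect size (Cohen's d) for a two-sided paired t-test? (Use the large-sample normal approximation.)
d ≈ 0.31

Minimum detectable effect (paired t-test, normal approximation):
d = (z_{α/2} + z_β) / √n
d = (3.291 + 0.954) / √184
d = 4.245 / 13.565
d ≈ 0.31

By Cohen's convention (0.2 small / 0.5 medium / 0.8 large): small effect.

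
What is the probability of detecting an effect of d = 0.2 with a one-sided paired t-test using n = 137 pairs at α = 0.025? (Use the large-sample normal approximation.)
Power ≈ 0.65

Power calculation (paired t-test, normal approximation):
z_β = d · √n - z_α
z_β = 0.2 · √137 - 1.960
z_β = 0.2 · 11.705 - 1.960
z_β = 0.381

Power = Φ(z_β) = Φ(0.381) ≈ 0.648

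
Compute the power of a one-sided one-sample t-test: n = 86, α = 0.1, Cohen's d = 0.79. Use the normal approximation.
Power ≈ 1.00

Power calculation (one-sample t-test, normal approximation):
z_β = d · √n - z_α
z_β = 0.79 · √86 - 1.282
z_β = 0.79 · 9.274 - 1.282
z_β = 6.045

Power = Φ(z_β) = Φ(6.045) ≈ 1.000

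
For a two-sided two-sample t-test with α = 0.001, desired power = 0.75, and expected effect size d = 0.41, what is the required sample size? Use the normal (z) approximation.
n = 188 per group

Sample size formula (two-sample t-test, normal approximation):
n = 2 · ((z_{α/2} + z_β) / d)²

z_{α/2} = 3.291 (for α = 0.001, two-sided)
z_β = 0.674 (for power = 0.75)
d = 0.41

n = 2 · ((3.291 + 0.674) / 0.41)²
n = 2 · (9.671)²
n ≈ 187.06
Round up to the next whole number: n = 188 per group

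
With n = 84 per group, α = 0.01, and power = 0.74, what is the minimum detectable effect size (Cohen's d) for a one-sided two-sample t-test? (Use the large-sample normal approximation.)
d ≈ 0.46

Minimum detectable effect (two-sample t-test, normal approximation):
d = (z_α + z_β) / √(n/2)
d = (2.326 + 0.643) / √(84/2)
d = 2.970 / 6.481
d ≈ 0.46

By Cohen's convention (0.2 small / 0.5 medium / 0.8 large): small effect.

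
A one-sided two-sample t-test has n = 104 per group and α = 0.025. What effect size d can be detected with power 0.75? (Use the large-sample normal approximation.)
d ≈ 0.37

Minimum detectable effect (two-sample t-test, normal approximation):
d = (z_α + z_β) / √(n/2)
d = (1.960 + 0.674) / √(104/2)
d = 2.634 / 7.211
d ≈ 0.37

By Cohen's convention (0.2 small / 0.5 medium / 0.8 large): small effect.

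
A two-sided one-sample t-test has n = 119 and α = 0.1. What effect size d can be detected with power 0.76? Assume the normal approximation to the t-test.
d ≈ 0.22

Minimum detectable effect (one-sample t-test, normal approximation):
d = (z_{α/2} + z_β) / √n
d = (1.645 + 0.706) / √119
d = 2.351 / 10.909
d ≈ 0.22

By Cohen's convention (0.2 small / 0.5 medium / 0.8 large): small effect.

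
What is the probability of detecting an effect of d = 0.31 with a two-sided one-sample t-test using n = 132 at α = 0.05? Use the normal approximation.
Power ≈ 0.95

Power calculation (one-sample t-test, normal approximation):
z_β = d · √n - z_{α/2}
z_β = 0.31 · √132 - 1.960
z_β = 0.31 · 11.489 - 1.960
z_β = 1.602

Power = Φ(z_β) = Φ(1.602) ≈ 0.945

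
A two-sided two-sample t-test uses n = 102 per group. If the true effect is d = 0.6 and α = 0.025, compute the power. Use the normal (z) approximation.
Power ≈ 0.98

Power calculation (two-sample t-test, normal approximation):
z_β = d · √(n/2) - z_{α/2}
z_β = 0.6 · √(102/2) - 2.241
z_β = 0.6 · 7.141 - 2.241
z_β = 2.043

Power = Φ(z_β) = Φ(2.043) ≈ 0.979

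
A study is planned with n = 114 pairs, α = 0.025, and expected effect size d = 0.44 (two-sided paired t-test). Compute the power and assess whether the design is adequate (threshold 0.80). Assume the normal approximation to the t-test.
Power ≈ 0.99; the study is adequately powered (power ≥ 0.80)

Power calculation (paired t-test, normal approximation):
z_β = d · √n - z_{α/2}
z_β = 0.44 · √114 - 2.241
z_β = 0.44 · 10.677 - 2.241
z_β = 2.457

Power = Φ(z_β) = Φ(2.457) ≈ 0.993

Effect size d = 0.44 is small by Cohen's convention (0.2/0.5/0.8).

Threshold: power ≥ 0.80 is conventionally adequate.
Power ≈ 0.99 → the study is adequately powered (power ≥ 0.80).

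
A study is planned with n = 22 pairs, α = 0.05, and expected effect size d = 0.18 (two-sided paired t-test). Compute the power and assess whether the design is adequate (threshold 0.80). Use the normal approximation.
Power ≈ 0.13; the study is underpowered (power < 0.80)

Power calculation (paired t-test, normal approximation):
z_β = d · √n - z_{α/2}
z_β = 0.18 · √22 - 1.960
z_β = 0.18 · 4.690 - 1.960
z_β = -1.116

Power = Φ(z_β) = Φ(-1.116) ≈ 0.132

Effect size d = 0.18 is very small by Cohen's convention (0.2/0.5/0.8).

Threshold: power ≥ 0.80 is conventionally adequate.
Power ≈ 0.13 → the study is underpowered (power < 0.80).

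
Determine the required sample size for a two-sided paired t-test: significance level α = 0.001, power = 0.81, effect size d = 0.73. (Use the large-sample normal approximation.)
n = 33 pairs

Sample size formula (paired t-test, normal approximation):
n = ((z_{α/2} + z_β) / d)²

z_{α/2} = 3.291 (for α = 0.001, two-sided)
z_β = 0.878 (for power = 0.81)
d = 0.73

n = ((3.291 + 0.878) / 0.73)²
n = (5.711)²
n ≈ 32.62
Round up to the next whole number: n = 33 pairs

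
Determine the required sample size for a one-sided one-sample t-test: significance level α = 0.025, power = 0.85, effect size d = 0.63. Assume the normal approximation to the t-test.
n = 23

Sample size formula (one-sample t-test, normal approximation):
n = ((z_α + z_β) / d)²

z_α = 1.960 (for α = 0.025, one-sided)
z_β = 1.036 (for power = 0.85)
d = 0.63

n = ((1.960 + 1.036) / 0.63)²
n = (4.756)²
n ≈ 22.62
Round up to the next whole number: n = 23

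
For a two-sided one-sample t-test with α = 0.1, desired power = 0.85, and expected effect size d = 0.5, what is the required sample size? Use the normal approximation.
n = 29

Sample size formula (one-sample t-test, normal approximation):
n = ((z_{α/2} + z_β) / d)²

z_{α/2} = 1.645 (for α = 0.1, two-sided)
z_β = 1.036 (for power = 0.85)
d = 0.5

n = ((1.645 + 1.036) / 0.5)²
n = (5.362)²
n ≈ 28.75
Round up to the next whole number: n = 29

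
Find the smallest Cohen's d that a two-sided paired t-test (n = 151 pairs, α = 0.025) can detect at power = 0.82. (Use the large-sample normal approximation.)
d ≈ 0.26

Minimum detectable effect (paired t-test, normal approximation):
d = (z_{α/2} + z_β) / √n
d = (2.241 + 0.915) / √151
d = 3.157 / 12.288
d ≈ 0.26

By Cohen's convention (0.2 small / 0.5 medium / 0.8 large): small effect.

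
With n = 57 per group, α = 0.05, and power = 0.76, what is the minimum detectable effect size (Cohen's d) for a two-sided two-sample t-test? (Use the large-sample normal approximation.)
d ≈ 0.50

Minimum detectable effect (two-sample t-test, normal approximation):
d = (z_{α/2} + z_β) / √(n/2)
d = (1.960 + 0.706) / √(57/2)
d = 2.666 / 5.339
d ≈ 0.50

By Cohen's convention (0.2 small / 0.5 medium / 0.8 large): medium effect.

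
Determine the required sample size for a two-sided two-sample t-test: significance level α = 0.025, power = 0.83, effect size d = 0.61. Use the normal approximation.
n = 55 per group

Sample size formula (two-sample t-test, normal approximation):
n = 2 · ((z_{α/2} + z_β) / d)²

z_{α/2} = 2.241 (for α = 0.025, two-sided)
z_β = 0.954 (for power = 0.83)
d = 0.61

n = 2 · ((2.241 + 0.954) / 0.61)²
n = 2 · (5.238)²
n ≈ 54.87
Round up to the next whole number: n = 55 per group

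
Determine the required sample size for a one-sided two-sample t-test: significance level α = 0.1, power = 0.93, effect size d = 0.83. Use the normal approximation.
n = 23 per group

Sample size formula (two-sample t-test, normal approximation):
n = 2 · ((z_α + z_β) / d)²

z_α = 1.282 (for α = 0.1, one-sided)
z_β = 1.476 (for power = 0.93)
d = 0.83

n = 2 · ((1.282 + 1.476) / 0.83)²
n = 2 · (3.323)²
n ≈ 22.08
Round up to the next whole number: n = 23 per group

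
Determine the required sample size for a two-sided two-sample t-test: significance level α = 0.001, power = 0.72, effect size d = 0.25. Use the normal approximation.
n = 481 per group

Sample size formula (two-sample t-test, normal approximation):
n = 2 · ((z_{α/2} + z_β) / d)²

z_{α/2} = 3.291 (for α = 0.001, two-sided)
z_β = 0.583 (for power = 0.72)
d = 0.25

n = 2 · ((3.291 + 0.583) / 0.25)²
n = 2 · (15.496)²
n ≈ 480.25
Round up to the next whole number: n = 481 per group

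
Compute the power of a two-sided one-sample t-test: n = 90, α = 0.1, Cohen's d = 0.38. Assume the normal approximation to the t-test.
Power ≈ 0.98

Power calculation (one-sample t-test, normal approximation):
z_β = d · √n - z_{α/2}
z_β = 0.38 · √90 - 1.645
z_β = 0.38 · 9.487 - 1.645
z_β = 1.960

Power = Φ(z_β) = Φ(1.960) ≈ 0.975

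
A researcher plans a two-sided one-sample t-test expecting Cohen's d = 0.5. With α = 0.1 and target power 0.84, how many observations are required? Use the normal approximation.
n = 28

Sample size formula (one-sample t-test, normal approximation):
n = ((z_{α/2} + z_β) / d)²

z_{α/2} = 1.645 (for α = 0.1, two-sided)
z_β = 0.994 (for power = 0.84)
d = 0.5

n = ((1.645 + 0.994) / 0.5)²
n = (5.278)²
n ≈ 27.86
Round up to the next whole number: n = 28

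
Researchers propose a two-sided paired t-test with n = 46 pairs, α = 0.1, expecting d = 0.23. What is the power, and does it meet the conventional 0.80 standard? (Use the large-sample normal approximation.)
Power ≈ 0.47; the study is underpowered (power < 0.80)

Power calculation (paired t-test, normal approximation):
z_β = d · √n - z_{α/2}
z_β = 0.23 · √46 - 1.645
z_β = 0.23 · 6.782 - 1.645
z_β = -0.085

Power = Φ(z_β) = Φ(-0.085) ≈ 0.466

Effect size d = 0.23 is small by Cohen's convention (0.2/0.5/0.8).

Threshold: power ≥ 0.80 is conventionally adequate.
Power ≈ 0.47 → the study is underpowered (power < 0.80).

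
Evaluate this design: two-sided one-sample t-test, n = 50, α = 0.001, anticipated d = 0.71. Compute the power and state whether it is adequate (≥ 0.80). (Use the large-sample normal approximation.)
Power ≈ 0.96; the study is adequately powered (power ≥ 0.80)

Power calculation (one-sample t-test, normal approximation):
z_β = d · √n - z_{α/2}
z_β = 0.71 · √50 - 3.291
z_β = 0.71 · 7.071 - 3.291
z_β = 1.730

Power = Φ(z_β) = Φ(1.730) ≈ 0.958

Effect size d = 0.71 is medium by Cohen's convention (0.2/0.5/0.8).

Threshold: power ≥ 0.80 is conventionally adequate.
Power ≈ 0.96 → the study is adequately powered (power ≥ 0.80).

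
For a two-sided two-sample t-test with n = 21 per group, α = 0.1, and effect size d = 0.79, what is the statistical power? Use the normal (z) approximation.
Power ≈ 0.82

Power calculation (two-sample t-test, normal approximation):
z_β = d · √(n/2) - z_{α/2}
z_β = 0.79 · √(21/2) - 1.645
z_β = 0.79 · 3.240 - 1.645
z_β = 0.915

Power = Φ(z_β) = Φ(0.915) ≈ 0.820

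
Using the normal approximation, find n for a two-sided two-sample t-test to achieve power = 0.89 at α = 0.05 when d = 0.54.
n = 70 per group

Sample size formula (two-sample t-test, normal approximation):
n = 2 · ((z_{α/2} + z_β) / d)²

z_{α/2} = 1.960 (for α = 0.05, two-sided)
z_β = 1.227 (for power = 0.89)
d = 0.54

n = 2 · ((1.960 + 1.227) / 0.54)²
n = 2 · (5.902)²
n ≈ 69.67
Round up to the next whole number: n = 70 per group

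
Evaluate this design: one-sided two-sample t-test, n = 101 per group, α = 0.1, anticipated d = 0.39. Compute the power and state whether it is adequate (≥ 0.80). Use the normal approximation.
Power ≈ 0.93; the study is adequately powered (power ≥ 0.80)

Power calculation (two-sample t-test, normal approximation):
z_β = d · √(n/2) - z_α
z_β = 0.39 · √(101/2) - 1.282
z_β = 0.39 · 7.106 - 1.282
z_β = 1.490

Power = Φ(z_β) = Φ(1.490) ≈ 0.932

Effect size d = 0.39 is small by Cohen's convention (0.2/0.5/0.8).

Threshold: power ≥ 0.80 is conventionally adequate.
Power ≈ 0.93 → the study is adequately powered (power ≥ 0.80).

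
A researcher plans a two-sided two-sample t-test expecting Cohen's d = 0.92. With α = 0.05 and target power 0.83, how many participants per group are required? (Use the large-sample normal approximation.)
n = 21 per group

Sample size formula (two-sample t-test, normal approximation):
n = 2 · ((z_{α/2} + z_β) / d)²

z_{α/2} = 1.960 (for α = 0.05, two-sided)
z_β = 0.954 (for power = 0.83)
d = 0.92

n = 2 · ((1.960 + 0.954) / 0.92)²
n = 2 · (3.167)²
n ≈ 20.06
Round up to the next whole number: n = 21 per group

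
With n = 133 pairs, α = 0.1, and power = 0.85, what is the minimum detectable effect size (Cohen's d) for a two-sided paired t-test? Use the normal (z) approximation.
d ≈ 0.23

Minimum detectable effect (paired t-test, normal approximation):
d = (z_{α/2} + z_β) / √n
d = (1.645 + 1.036) / √133
d = 2.681 / 11.533
d ≈ 0.23

By Cohen's convention (0.2 small / 0.5 medium / 0.8 large): small effect.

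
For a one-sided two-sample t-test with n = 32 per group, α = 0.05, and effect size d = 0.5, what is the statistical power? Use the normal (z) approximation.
Power ≈ 0.64

Power calculation (two-sample t-test, normal approximation):
z_β = d · √(n/2) - z_α
z_β = 0.5 · √(32/2) - 1.645
z_β = 0.5 · 4.000 - 1.645
z_β = 0.355

Power = Φ(z_β) = Φ(0.355) ≈ 0.639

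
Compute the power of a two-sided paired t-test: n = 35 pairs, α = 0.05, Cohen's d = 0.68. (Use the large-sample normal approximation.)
Power ≈ 0.98

Power calculation (paired t-test, normal approximation):
z_β = d · √n - z_{α/2}
z_β = 0.68 · √35 - 1.960
z_β = 0.68 · 5.916 - 1.960
z_β = 2.063

Power = Φ(z_β) = Φ(2.063) ≈ 0.980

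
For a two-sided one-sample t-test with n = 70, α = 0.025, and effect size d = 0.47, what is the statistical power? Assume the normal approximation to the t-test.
Power ≈ 0.95

Power calculation (one-sample t-test, normal approximation):
z_β = d · √n - z_{α/2}
z_β = 0.47 · √70 - 2.241
z_β = 0.47 · 8.367 - 2.241
z_β = 1.691

Power = Φ(z_β) = Φ(1.691) ≈ 0.955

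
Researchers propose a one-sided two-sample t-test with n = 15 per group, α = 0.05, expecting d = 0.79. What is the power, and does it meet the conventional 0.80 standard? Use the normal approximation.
Power ≈ 0.70; the study is underpowered (power < 0.80)

Power calculation (two-sample t-test, normal approximation):
z_β = d · √(n/2) - z_α
z_β = 0.79 · √(15/2) - 1.645
z_β = 0.79 · 2.739 - 1.645
z_β = 0.519

Power = Φ(z_β) = Φ(0.519) ≈ 0.698

Effect size d = 0.79 is medium by Cohen's convention (0.2/0.5/0.8).

Threshold: power ≥ 0.80 is conventionally adequate.
Power ≈ 0.70 → the study is underpowered (power < 0.80).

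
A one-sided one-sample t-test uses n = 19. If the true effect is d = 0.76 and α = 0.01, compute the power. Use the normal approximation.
Power ≈ 0.84

Power calculation (one-sample t-test, normal approximation):
z_β = d · √n - z_α
z_β = 0.76 · √19 - 2.326
z_β = 0.76 · 4.359 - 2.326
z_β = 0.986

Power = Φ(z_β) = Φ(0.986) ≈ 0.838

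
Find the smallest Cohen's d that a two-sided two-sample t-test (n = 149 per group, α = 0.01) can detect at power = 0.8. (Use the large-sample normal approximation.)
d ≈ 0.40

Minimum detectable effect (two-sample t-test, normal approximation):
d = (z_{α/2} + z_β) / √(n/2)
d = (2.576 + 0.842) / √(149/2)
d = 3.417 / 8.631
d ≈ 0.40

By Cohen's convention (0.2 small / 0.5 medium / 0.8 large): small effect.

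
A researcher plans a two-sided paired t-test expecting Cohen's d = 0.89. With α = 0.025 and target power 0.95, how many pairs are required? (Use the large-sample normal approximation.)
n = 20 pairs

Sample size formula (paired t-test, normal approximation):
n = ((z_{α/2} + z_β) / d)²

z_{α/2} = 2.241 (for α = 0.025, two-sided)
z_β = 1.645 (for power = 0.95)
d = 0.89

n = ((2.241 + 1.645) / 0.89)²
n = (4.366)²
n ≈ 19.06
Round up to the next whole number: n = 20 pairs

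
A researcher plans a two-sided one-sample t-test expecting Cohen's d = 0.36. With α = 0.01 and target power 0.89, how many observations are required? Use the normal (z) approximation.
n = 112

Sample size formula (one-sample t-test, normal approximation):
n = ((z_{α/2} + z_β) / d)²

z_{α/2} = 2.576 (for α = 0.01, two-sided)
z_β = 1.227 (for power = 0.89)
d = 0.36

n = ((2.576 + 1.227) / 0.36)²
n = (10.564)²
n ≈ 111.60
Round up to the next whole number: n = 112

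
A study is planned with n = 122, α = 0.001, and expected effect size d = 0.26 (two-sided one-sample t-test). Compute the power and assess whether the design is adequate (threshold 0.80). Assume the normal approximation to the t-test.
Power ≈ 0.34; the study is underpowered (power < 0.80)

Power calculation (one-sample t-test, normal approximation):
z_β = d · √n - z_{α/2}
z_β = 0.26 · √122 - 3.291
z_β = 0.26 · 11.045 - 3.291
z_β = -0.419

Power = Φ(z_β) = Φ(-0.419) ≈ 0.338

Effect size d = 0.26 is small by Cohen's convention (0.2/0.5/0.8).

Threshold: power ≥ 0.80 is conventionally adequate.
Power ≈ 0.34 → the study is underpowered (power < 0.80).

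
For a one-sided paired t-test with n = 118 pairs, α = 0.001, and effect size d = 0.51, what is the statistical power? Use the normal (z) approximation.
Power ≈ 0.99

Power calculation (paired t-test, normal approximation):
z_β = d · √n - z_α
z_β = 0.51 · √118 - 3.090
z_β = 0.51 · 10.863 - 3.090
z_β = 2.450

Power = Φ(z_β) = Φ(2.450) ≈ 0.993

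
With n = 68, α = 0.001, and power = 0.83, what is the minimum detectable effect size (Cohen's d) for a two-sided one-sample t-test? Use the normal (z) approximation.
d ≈ 0.51

Minimum detectable effect (one-sample t-test, normal approximation):
d = (z_{α/2} + z_β) / √n
d = (3.291 + 0.954) / √68
d = 4.245 / 8.246
d ≈ 0.51

By Cohen's convention (0.2 small / 0.5 medium / 0.8 large): medium effect.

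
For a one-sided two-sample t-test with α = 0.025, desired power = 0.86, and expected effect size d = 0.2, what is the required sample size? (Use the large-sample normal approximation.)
n = 463 per group

Sample size formula (two-sample t-test, normal approximation):
n = 2 · ((z_α + z_β) / d)²

z_α = 1.960 (for α = 0.025, one-sided)
z_β = 1.080 (for power = 0.86)
d = 0.2

n = 2 · ((1.960 + 1.080) / 0.2)²
n = 2 · (15.200)²
n ≈ 462.08
Round up to the next whole number: n = 463 per group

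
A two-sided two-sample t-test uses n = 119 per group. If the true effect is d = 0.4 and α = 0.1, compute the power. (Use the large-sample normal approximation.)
Power ≈ 0.93

Power calculation (two-sample t-test, normal approximation):
z_β = d · √(n/2) - z_{α/2}
z_β = 0.4 · √(119/2) - 1.645
z_β = 0.4 · 7.714 - 1.645
z_β = 1.441

Power = Φ(z_β) = Φ(1.441) ≈ 0.925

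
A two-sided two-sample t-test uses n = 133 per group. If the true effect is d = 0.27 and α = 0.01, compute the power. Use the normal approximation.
Power ≈ 0.35

Power calculation (two-sample t-test, normal approximation):
z_β = d · √(n/2) - z_{α/2}
z_β = 0.27 · √(133/2) - 2.576
z_β = 0.27 · 8.155 - 2.576
z_β = -0.374

Power = Φ(z_β) = Φ(-0.374) ≈ 0.354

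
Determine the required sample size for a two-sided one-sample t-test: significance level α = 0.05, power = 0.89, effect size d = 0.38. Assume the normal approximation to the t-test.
n = 71

Sample size formula (one-sample t-test, normal approximation):
n = ((z_{α/2} + z_β) / d)²

z_{α/2} = 1.960 (for α = 0.05, two-sided)
z_β = 1.227 (for power = 0.89)
d = 0.38

n = ((1.960 + 1.227) / 0.38)²
n = (8.387)²
n ≈ 70.34
Round up to the next whole number: n = 71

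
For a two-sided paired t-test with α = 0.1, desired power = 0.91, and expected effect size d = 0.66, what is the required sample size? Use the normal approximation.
n = 21 pairs

Sample size formula (paired t-test, normal approximation):
n = ((z_{α/2} + z_β) / d)²

z_{α/2} = 1.645 (for α = 0.1, two-sided)
z_β = 1.341 (for power = 0.91)
d = 0.66

n = ((1.645 + 1.341) / 0.66)²
n = (4.524)²
n ≈ 20.47
Round up to the next whole number: n = 21 pairs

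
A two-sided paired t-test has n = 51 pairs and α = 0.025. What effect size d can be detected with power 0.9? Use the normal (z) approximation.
d ≈ 0.49

Minimum detectable effect (paired t-test, normal approximation):
d = (z_{α/2} + z_β) / √n
d = (2.241 + 1.282) / √51
d = 3.523 / 7.141
d ≈ 0.49

By Cohen's convention (0.2 small / 0.5 medium / 0.8 large): small effect.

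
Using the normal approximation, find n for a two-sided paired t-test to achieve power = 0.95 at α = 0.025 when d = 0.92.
n = 18 pairs

Sample size formula (paired t-test, normal approximation):
n = ((z_{α/2} + z_β) / d)²

z_{α/2} = 2.241 (for α = 0.025, two-sided)
z_β = 1.645 (for power = 0.95)
d = 0.92

n = ((2.241 + 1.645) / 0.92)²
n = (4.224)²
n ≈ 17.84
Round up to the next whole number: n = 18 pairs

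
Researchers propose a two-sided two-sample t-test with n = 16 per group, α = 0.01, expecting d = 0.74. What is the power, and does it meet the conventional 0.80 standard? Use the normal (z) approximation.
Power ≈ 0.31; the study is underpowered (power < 0.80)

Power calculation (two-sample t-test, normal approximation):
z_β = d · √(n/2) - z_{α/2}
z_β = 0.74 · √(16/2) - 2.576
z_β = 0.74 · 2.828 - 2.576
z_β = -0.483

Power = Φ(z_β) = Φ(-0.483) ≈ 0.315

Effect size d = 0.74 is medium by Cohen's convention (0.2/0.5/0.8).

Threshold: power ≥ 0.80 is conventionally adequate.
Power ≈ 0.31 → the study is underpowered (power < 0.80).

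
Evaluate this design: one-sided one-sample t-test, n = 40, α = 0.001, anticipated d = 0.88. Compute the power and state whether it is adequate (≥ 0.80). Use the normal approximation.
Power ≈ 0.99; the study is adequately powered (power ≥ 0.80)

Power calculation (one-sample t-test, normal approximation):
z_β = d · √n - z_α
z_β = 0.88 · √40 - 3.090
z_β = 0.88 · 6.325 - 3.090
z_β = 2.475

Power = Φ(z_β) = Φ(2.475) ≈ 0.993

Effect size d = 0.88 is large by Cohen's convention (0.2/0.5/0.8).

Threshold: power ≥ 0.80 is conventionally adequate.
Power ≈ 0.99 → the study is adequately powered (power ≥ 0.80).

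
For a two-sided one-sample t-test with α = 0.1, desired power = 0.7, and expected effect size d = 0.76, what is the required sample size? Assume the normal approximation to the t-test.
n = 9

Sample size formula (one-sample t-test, normal approximation):
n = ((z_{α/2} + z_β) / d)²

z_{α/2} = 1.645 (for α = 0.1, two-sided)
z_β = 0.524 (for power = 0.7)
d = 0.76

n = ((1.645 + 0.524) / 0.76)²
n = (2.854)²
n ≈ 8.15
Round up to the next whole number: n = 9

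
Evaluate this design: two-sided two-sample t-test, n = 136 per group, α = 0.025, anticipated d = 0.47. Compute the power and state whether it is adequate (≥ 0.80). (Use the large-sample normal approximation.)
Power ≈ 0.95; the study is adequately powered (power ≥ 0.80)

Power calculation (two-sample t-test, normal approximation):
z_β = d · √(n/2) - z_{α/2}
z_β = 0.47 · √(136/2) - 2.241
z_β = 0.47 · 8.246 - 2.241
z_β = 1.634

Power = Φ(z_β) = Φ(1.634) ≈ 0.949

Effect size d = 0.47 is small by Cohen's convention (0.2/0.5/0.8).

Threshold: power ≥ 0.80 is conventionally adequate.
Power ≈ 0.95 → the study is adequately powered (power ≥ 0.80).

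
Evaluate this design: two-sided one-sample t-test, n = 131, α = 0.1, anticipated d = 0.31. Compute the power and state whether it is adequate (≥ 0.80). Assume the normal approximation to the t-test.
Power ≈ 0.97; the study is adequately powered (power ≥ 0.80)

Power calculation (one-sample t-test, normal approximation):
z_β = d · √n - z_{α/2}
z_β = 0.31 · √131 - 1.645
z_β = 0.31 · 11.446 - 1.645
z_β = 1.903

Power = Φ(z_β) = Φ(1.903) ≈ 0.971

Effect size d = 0.31 is small by Cohen's convention (0.2/0.5/0.8).

Threshold: power ≥ 0.80 is conventionally adequate.
Power ≈ 0.97 → the study is adequately powered (power ≥ 0.80).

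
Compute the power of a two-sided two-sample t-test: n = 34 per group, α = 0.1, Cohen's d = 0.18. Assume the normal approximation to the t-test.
Power ≈ 0.18

Power calculation (two-sample t-test, normal approximation):
z_β = d · √(n/2) - z_{α/2}
z_β = 0.18 · √(34/2) - 1.645
z_β = 0.18 · 4.123 - 1.645
z_β = -0.903

Power = Φ(z_β) = Φ(-0.903) ≈ 0.183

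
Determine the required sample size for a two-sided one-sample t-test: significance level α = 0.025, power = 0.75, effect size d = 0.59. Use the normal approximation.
n = 25

Sample size formula (one-sample t-test, normal approximation):
n = ((z_{α/2} + z_β) / d)²

z_{α/2} = 2.241 (for α = 0.025, two-sided)
z_β = 0.674 (for power = 0.75)
d = 0.59

n = ((2.241 + 0.674) / 0.59)²
n = (4.941)²
n ≈ 24.41
Round up to the next whole number: n = 25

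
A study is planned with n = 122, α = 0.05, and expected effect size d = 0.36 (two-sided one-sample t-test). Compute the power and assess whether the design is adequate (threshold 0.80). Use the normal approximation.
Power ≈ 0.98; the study is adequately powered (power ≥ 0.80)

Power calculation (one-sample t-test, normal approximation):
z_β = d · √n - z_{α/2}
z_β = 0.36 · √122 - 1.960
z_β = 0.36 · 11.045 - 1.960
z_β = 2.016

Power = Φ(z_β) = Φ(2.016) ≈ 0.978

Effect size d = 0.36 is small by Cohen's convention (0.2/0.5/0.8).

Threshold: power ≥ 0.80 is conventionally adequate.
Power ≈ 0.98 → the study is adequately powered (power ≥ 0.80).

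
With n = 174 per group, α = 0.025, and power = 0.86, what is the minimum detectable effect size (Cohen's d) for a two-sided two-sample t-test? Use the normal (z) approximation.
d ≈ 0.36

Minimum detectable effect (two-sample t-test, normal approximation):
d = (z_{α/2} + z_β) / √(n/2)
d = (2.241 + 1.080) / √(174/2)
d = 3.322 / 9.327
d ≈ 0.36

By Cohen's convention (0.2 small / 0.5 medium / 0.8 large): small effect.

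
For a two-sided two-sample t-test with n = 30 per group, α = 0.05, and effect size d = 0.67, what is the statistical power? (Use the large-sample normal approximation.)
Power ≈ 0.74

Power calculation (two-sample t-test, normal approximation):
z_β = d · √(n/2) - z_{α/2}
z_β = 0.67 · √(30/2) - 1.960
z_β = 0.67 · 3.873 - 1.960
z_β = 0.635

Power = Φ(z_β) = Φ(0.635) ≈ 0.737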